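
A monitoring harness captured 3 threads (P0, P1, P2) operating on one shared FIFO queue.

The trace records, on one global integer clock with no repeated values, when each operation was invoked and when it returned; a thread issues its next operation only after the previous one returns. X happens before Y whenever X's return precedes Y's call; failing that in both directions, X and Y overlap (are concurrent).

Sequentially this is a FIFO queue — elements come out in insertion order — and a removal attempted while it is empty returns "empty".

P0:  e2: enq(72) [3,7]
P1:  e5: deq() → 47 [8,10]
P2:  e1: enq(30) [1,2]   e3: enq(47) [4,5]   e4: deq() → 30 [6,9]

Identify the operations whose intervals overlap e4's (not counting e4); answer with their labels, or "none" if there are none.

e2, e5

e4 runs from 6 to 9; window-overlapping ops are concurrent
e1 [1,2]: before
e2 [3,7]: concurrent
e3 [4,5]: before
e5 [8,10]: concurrent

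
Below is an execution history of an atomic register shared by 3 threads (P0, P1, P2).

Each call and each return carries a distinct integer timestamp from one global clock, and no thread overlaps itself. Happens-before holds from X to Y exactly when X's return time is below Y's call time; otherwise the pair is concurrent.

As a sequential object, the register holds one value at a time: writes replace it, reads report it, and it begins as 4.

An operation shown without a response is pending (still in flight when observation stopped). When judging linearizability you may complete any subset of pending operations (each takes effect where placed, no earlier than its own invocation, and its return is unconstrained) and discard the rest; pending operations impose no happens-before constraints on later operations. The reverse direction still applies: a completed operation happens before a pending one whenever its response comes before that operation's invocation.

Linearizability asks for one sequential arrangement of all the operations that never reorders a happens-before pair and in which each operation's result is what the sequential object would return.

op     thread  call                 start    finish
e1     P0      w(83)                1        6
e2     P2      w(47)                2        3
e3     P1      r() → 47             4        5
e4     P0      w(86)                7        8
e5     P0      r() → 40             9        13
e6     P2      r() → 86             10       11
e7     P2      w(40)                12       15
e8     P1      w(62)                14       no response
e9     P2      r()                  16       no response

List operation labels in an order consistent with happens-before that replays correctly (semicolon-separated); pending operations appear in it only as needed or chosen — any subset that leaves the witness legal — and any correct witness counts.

e1; e2; e3; e4; e6; e7; e5

1. e1 w(83), leaving value 83
2. e2 w(47), leaving value 47
3. e3 r() → 47, leaving value 47
4. e4 w(86), leaving value 86
5. e6 r() → 86, leaving value 86
6. e7 w(40), leaving value 40
7. e5 r() → 40, leaving value 40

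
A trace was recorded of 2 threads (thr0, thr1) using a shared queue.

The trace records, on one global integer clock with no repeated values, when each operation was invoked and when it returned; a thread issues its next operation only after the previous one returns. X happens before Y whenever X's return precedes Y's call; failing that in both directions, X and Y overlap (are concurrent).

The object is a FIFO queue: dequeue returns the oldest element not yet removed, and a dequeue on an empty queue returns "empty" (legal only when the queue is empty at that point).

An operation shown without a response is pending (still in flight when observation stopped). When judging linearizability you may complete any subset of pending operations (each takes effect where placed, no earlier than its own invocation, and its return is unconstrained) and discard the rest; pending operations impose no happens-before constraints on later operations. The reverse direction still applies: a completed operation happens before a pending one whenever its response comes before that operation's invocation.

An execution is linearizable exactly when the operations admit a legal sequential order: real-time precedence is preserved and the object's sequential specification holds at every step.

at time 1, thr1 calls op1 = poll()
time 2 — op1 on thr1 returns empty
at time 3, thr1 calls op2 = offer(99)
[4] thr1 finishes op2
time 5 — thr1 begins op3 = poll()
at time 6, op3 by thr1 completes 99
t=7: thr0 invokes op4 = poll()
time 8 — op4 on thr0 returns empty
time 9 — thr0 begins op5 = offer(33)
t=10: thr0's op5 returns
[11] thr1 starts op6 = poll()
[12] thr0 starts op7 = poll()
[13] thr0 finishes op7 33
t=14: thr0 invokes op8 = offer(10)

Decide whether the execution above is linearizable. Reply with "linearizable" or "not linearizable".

linearizable

witness order: op1, op2, op3, op4, op5, op7
after step 1 (op1 poll() → empty): queue <>
after step 2 (op2 offer(99)): queue <99>
after step 3 (op3 poll() → 99): queue <>
after step 4 (op4 poll() → empty): queue <>
after step 5 (op5 offer(33)): queue <33>
after step 6 (op7 poll() → 33): queue <>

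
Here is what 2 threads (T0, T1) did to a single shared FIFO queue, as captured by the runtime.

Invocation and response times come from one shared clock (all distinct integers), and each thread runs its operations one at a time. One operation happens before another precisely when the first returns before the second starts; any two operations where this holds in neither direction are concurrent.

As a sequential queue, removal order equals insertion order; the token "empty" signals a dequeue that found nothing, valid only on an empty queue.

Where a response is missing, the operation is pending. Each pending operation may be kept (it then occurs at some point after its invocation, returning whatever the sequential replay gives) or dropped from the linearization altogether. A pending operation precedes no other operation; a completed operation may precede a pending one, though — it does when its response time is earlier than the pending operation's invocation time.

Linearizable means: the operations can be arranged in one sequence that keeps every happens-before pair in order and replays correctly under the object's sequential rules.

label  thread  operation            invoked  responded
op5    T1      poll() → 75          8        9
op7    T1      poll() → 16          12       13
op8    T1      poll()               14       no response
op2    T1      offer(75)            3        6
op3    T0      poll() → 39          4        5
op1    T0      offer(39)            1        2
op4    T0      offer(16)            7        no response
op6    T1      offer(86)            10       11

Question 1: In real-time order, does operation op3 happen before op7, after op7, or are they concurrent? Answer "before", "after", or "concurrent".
Answer: before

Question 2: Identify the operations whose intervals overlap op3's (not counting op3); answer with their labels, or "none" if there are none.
Answer: op2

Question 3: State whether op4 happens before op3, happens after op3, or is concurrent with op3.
Answer: after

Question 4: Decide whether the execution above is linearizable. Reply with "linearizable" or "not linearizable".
linearizable

one valid linearization: op1, op2, op3, op4, op5, op6, op7
step 1: op1 offer(39) — queue <39>
step 2: op2 offer(75) — queue <39,75>
step 3: op3 poll() → 39 — queue <75>
step 4: op4 offer(16) (pending, included) — queue <75,16>
step 5: op5 poll() → 75 — queue <16>
step 6: op6 offer(86) — queue <16,86>
step 7: op7 poll() → 16 — queue <86>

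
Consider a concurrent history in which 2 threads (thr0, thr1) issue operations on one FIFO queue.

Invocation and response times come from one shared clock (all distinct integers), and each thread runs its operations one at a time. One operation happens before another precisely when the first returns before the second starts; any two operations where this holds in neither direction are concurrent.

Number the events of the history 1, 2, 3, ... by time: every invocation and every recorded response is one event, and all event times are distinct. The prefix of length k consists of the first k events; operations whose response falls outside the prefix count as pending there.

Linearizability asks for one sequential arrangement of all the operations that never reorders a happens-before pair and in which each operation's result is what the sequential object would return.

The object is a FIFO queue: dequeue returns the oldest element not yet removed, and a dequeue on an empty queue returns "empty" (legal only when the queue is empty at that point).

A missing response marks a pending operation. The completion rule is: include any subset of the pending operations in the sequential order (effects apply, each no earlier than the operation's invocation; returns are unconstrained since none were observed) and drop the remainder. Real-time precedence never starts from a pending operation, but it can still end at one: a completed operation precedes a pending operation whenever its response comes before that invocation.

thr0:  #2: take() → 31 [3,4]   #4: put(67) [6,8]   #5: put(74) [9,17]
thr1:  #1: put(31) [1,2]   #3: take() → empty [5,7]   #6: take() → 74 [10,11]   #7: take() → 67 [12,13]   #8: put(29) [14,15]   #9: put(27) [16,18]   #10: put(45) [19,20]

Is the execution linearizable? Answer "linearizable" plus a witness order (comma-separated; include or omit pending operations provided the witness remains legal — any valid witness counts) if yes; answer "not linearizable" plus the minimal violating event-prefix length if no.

not linearizable — minimal violating prefix: 11 events

events 1..10 are fine; event 11 — the response of #6 at time 11 — makes the prefix non-linearizable
checked exhaustively: 2 real-time-consistent orders of 5 completed operations, zero legal FIFO queue replays
completion choices over the 1 pending operation (#5) were checked; none helps
take #1, #2, #3, #4, #6 (pending dropped): step 5 already fails, because #6 take() → 74 cannot occur there
take #1, #2, #4, #3, #6 (pending dropped): step 4 already fails, because #3 take() → empty cannot occur there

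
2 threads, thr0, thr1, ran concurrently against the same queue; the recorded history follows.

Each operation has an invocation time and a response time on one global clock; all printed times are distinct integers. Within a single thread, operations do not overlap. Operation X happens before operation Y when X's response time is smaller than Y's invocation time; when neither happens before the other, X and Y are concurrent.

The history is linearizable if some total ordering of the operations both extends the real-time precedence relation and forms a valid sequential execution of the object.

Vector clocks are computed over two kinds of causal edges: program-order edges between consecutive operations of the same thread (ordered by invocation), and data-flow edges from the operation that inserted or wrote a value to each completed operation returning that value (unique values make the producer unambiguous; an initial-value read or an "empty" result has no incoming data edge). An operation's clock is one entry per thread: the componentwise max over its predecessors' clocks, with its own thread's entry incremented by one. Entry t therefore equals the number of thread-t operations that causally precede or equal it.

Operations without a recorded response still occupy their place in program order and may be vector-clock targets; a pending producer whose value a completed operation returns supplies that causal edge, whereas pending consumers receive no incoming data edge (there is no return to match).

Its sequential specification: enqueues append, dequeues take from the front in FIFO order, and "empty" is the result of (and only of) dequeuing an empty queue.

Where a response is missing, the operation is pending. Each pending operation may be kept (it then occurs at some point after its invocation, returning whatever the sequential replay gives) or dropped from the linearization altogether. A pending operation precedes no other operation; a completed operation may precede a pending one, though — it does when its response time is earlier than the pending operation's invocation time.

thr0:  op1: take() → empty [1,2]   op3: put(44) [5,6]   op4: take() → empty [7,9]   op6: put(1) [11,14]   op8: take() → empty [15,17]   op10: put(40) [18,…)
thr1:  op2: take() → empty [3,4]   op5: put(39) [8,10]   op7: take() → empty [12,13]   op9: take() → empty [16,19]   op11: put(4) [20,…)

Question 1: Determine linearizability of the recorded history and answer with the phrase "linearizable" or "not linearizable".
prefix check: 1..8 passes, 1..9 fails once op4's time-9 response joins
exactly one order of the 4 completed ops respects real time; the queue replay fails
including or dropping the 1 pending operation (op5) in any combination fails
e.g. op1, op2, op3, op4 (pending dropped): illegal at step 4, since op4 take() → empty cannot apply there

not linearizable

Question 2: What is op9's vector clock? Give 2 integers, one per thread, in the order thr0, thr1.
root op op2, invoked 3: fresh clock plus thr1's own tick → (0, 1)
root op op1, invoked 1: fresh clock plus thr0's own tick → (1, 0)
invoked at 8, op5 merges VC(op2)=(0, 1) and bumps thr1's slot → (0, 2)
invoked at 5, op3 merges VC(op1)=(1, 0) and bumps thr0's slot → (2, 0)
invoked at 12, op7 merges VC(op5)=(0, 2) and bumps thr1's slot → (0, 3)
invoked at 7, op4 merges VC(op3)=(2, 0) and bumps thr0's slot → (3, 0)
invoked at 16, op9 merges VC(op7)=(0, 3) and bumps thr1's slot → (0, 4)
invoked at 11, op6 merges VC(op4)=(3, 0) and bumps thr0's slot → (4, 0)
invoked at 20, op11 merges VC(op9)=(0, 4) and bumps thr1's slot → (0, 5)
invoked at 15, op8 merges VC(op6)=(4, 0) and bumps thr0's slot → (5, 0)
invoked at 18, op10 merges VC(op8)=(5, 0) and bumps thr0's slot → (6, 0)
target: VC(op9) = (0, 4)

(0, 4)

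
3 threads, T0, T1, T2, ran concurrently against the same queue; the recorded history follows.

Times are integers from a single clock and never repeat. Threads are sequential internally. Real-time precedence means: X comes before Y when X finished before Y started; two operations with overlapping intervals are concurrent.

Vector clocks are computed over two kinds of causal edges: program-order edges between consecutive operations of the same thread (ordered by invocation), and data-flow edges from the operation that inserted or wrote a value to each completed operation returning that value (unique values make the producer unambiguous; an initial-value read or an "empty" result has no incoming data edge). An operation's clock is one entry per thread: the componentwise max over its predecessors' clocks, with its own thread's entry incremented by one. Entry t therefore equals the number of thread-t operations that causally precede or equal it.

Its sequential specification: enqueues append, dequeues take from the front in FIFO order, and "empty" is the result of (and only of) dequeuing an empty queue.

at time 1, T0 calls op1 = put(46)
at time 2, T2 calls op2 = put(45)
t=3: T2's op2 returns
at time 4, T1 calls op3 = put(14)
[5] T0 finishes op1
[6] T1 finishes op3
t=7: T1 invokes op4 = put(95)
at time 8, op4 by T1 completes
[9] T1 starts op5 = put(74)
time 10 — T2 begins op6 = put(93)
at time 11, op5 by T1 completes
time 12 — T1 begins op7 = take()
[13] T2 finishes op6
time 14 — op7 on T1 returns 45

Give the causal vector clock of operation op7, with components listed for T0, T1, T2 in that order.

op2, invoked 2, has no incoming edges; only T2's bump applies → (0, 0, 1)
op3, invoked 4, has no incoming edges; only T1's bump applies → (0, 1, 0)
op1, invoked 1, has no incoming edges; only T0's bump applies → (1, 0, 0)
VC(op6, invoked at 10): max of VC(op2)=(0, 0, 1), then +1 on thread T2 → (0, 0, 2)
VC(op4, invoked at 7): max of VC(op3)=(0, 1, 0), then +1 on thread T1 → (0, 2, 0)
VC(op5, invoked at 9): max of VC(op4)=(0, 2, 0), then +1 on thread T1 → (0, 3, 0)
VC(op7, invoked at 12): max of VC(op2)=(0, 0, 1), VC(op5)=(0, 3, 0), then +1 on thread T1 → (0, 4, 1)
target: VC(op7) = (0, 4, 1)

(0, 4, 1)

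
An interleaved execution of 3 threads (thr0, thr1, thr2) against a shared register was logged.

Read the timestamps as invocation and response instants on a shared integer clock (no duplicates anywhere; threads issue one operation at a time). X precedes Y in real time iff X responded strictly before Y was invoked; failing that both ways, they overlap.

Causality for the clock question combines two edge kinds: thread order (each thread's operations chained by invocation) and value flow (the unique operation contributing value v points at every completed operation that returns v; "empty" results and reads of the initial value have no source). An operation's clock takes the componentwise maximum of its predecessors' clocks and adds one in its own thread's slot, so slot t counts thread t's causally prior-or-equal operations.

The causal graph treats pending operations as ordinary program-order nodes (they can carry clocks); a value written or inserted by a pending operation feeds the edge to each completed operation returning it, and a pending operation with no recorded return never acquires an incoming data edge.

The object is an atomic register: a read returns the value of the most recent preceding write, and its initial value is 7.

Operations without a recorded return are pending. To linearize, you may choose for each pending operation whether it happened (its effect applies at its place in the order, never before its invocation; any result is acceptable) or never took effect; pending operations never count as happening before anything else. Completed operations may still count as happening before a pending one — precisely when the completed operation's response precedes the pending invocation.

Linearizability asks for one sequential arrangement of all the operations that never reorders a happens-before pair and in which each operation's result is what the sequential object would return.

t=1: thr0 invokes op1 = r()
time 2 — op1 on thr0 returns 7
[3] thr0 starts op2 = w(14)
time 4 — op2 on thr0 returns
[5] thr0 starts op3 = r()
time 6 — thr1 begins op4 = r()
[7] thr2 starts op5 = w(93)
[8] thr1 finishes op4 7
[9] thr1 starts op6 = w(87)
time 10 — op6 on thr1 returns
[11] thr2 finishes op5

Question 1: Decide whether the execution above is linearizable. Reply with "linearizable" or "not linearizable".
not linearizable

through event 7 a valid linearization exists; event 8 (op4 responding at time 8) ends that
exactly one order of the 3 completed ops respects real time; the register replay fails
including or dropping the 2 pending operations (op3, op5) in any combination fails
for example op1, op2, op4 (pending dropped) fails at step 3: op4 r() → 7 is not legal there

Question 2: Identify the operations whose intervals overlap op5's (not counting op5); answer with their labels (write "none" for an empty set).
op3, op4, op6

op5 spans [7,11]: anything still running between times 7 and 11 counts as concurrent
op1 [1,2]: before
op2 [3,4]: before
op3 [5,…): concurrent
op4 [6,8]: concurrent
op6 [9,10]: concurrent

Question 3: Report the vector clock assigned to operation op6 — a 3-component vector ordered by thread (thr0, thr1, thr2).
(0, 2, 0)

VC(op5, invoked at 7): no causal predecessors; +1 on thr2 → (0, 0, 1)
VC(op4, invoked at 6): no causal predecessors; +1 on thr1 → (0, 1, 0)
VC(op1, invoked at 1): no causal predecessors; +1 on thr0 → (1, 0, 0)
op6 (invocation 9): componentwise max over VC(op4)=(0, 1, 0), +1 at thr1, giving (0, 2, 0)
op2 (invocation 3): componentwise max over VC(op1)=(1, 0, 0), +1 at thr0, giving (2, 0, 0)
op3 (invocation 5): componentwise max over VC(op2)=(2, 0, 0), +1 at thr0, giving (3, 0, 0)
target: VC(op6) = (0, 2, 0)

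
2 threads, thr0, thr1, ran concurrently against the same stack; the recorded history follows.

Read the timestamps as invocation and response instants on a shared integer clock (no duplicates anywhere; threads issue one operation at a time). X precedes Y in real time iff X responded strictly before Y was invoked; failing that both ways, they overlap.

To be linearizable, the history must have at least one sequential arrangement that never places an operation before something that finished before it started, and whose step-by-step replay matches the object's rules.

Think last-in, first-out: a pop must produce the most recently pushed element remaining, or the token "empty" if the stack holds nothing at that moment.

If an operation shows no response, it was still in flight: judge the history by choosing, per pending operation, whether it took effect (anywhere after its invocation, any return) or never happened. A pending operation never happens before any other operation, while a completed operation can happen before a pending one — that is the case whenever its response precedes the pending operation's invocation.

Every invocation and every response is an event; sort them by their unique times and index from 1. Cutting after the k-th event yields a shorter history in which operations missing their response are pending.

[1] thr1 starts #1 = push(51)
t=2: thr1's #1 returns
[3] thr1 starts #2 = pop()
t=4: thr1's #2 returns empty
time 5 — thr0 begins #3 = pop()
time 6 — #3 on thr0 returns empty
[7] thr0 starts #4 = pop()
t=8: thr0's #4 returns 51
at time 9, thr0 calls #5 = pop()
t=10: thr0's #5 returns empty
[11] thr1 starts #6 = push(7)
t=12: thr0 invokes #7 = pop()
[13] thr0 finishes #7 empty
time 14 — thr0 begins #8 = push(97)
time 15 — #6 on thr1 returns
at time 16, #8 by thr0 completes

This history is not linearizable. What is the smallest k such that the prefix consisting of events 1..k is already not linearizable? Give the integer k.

4

events 1..3 are linearizable, e.g. via #1:
1. #1 push(51), leaving stack <51>
event 4 — #2's response, time 4 — after it, nothing linearizes
e.g. #1, #2: illegal at step 2, since #2 pop() → empty cannot apply there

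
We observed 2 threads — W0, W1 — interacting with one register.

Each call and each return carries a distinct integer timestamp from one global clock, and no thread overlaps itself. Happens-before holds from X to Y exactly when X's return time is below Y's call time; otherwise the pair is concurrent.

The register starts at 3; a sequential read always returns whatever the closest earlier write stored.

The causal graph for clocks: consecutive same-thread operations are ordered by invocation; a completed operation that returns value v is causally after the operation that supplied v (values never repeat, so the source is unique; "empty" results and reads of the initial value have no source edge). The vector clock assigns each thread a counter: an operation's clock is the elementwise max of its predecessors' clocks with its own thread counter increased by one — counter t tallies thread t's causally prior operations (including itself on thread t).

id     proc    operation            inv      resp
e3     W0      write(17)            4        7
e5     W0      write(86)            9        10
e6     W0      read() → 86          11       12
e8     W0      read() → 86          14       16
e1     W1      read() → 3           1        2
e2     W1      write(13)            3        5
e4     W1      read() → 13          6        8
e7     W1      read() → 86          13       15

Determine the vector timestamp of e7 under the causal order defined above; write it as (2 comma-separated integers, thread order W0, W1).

VC(e1, invoked at 1): no causal predecessors; +1 on W1 → (0, 1)
VC(e3, invoked at 4): no causal predecessors; +1 on W0 → (1, 0)
invoked at 3, e2 merges VC(e1)=(0, 1) and bumps W1's slot → (0, 2)
invoked at 9, e5 merges VC(e3)=(1, 0) and bumps W0's slot → (2, 0)
invoked at 6, e4 merges VC(e2)=(0, 2) and bumps W1's slot → (0, 3)
invoked at 11, e6 merges VC(e5)=(2, 0) and bumps W0's slot → (3, 0)
invoked at 14, e8 merges VC(e5)=(2, 0), VC(e6)=(3, 0) and bumps W0's slot → (4, 0)
invoked at 13, e7 merges VC(e4)=(0, 3), VC(e5)=(2, 0) and bumps W1's slot → (2, 4)
target: VC(e7) = (2, 4)

(2, 4)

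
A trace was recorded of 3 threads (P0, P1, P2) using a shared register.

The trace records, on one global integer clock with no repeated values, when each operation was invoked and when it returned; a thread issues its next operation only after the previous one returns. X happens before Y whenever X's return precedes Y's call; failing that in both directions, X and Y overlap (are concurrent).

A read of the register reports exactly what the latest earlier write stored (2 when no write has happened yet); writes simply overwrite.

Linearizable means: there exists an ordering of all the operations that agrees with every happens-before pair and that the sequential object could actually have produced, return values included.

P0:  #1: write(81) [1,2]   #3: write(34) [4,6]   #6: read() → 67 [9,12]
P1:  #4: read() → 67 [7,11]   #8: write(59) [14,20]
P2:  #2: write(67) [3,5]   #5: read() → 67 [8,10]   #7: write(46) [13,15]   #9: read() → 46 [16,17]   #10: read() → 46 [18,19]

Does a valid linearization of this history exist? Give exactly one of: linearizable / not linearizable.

linearizable

one valid linearization: #1, #3, #2, #4, #5, #6, #7, #9, #10, #8
after step 1 (#1 write(81)): value 81
after step 2 (#3 write(34)): value 34
after step 3 (#2 write(67)): value 67
after step 4 (#4 read() → 67): value 67
after step 5 (#5 read() → 67): value 67
after step 6 (#6 read() → 67): value 67
after step 7 (#7 write(46)): value 46
after step 8 (#9 read() → 46): value 46
after step 9 (#10 read() → 46): value 46
after step 10 (#8 write(59)): value 59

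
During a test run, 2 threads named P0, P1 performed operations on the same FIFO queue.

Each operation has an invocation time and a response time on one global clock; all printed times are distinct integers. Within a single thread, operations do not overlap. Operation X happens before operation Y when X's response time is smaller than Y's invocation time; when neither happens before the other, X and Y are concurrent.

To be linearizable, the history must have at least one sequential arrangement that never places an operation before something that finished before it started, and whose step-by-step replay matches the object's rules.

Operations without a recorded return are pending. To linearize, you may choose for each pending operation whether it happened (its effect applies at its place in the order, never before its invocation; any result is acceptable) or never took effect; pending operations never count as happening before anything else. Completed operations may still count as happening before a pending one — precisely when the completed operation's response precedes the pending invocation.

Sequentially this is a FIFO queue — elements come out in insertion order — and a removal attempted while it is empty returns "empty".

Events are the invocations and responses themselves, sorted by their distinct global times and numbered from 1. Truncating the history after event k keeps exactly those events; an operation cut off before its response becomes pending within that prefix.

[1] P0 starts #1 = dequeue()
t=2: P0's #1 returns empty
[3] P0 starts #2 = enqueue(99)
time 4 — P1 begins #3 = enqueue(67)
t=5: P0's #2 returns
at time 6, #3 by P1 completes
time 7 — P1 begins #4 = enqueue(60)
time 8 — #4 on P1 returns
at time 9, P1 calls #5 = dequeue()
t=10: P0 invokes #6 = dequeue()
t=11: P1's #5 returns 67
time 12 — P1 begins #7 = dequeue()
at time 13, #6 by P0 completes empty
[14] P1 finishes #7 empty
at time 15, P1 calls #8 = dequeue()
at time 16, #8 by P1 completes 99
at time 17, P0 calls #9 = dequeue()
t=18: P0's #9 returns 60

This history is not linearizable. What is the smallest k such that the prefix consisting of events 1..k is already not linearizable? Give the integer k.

13

events 1..12 are linearizable; a witness order is #1, #2, #3, #4, #6, #5:
step 1: #1 dequeue() → empty — queue <>
step 2: #2 enqueue(99) — queue <99>
step 3: #3 enqueue(67) — queue <99,67>
step 4: #4 enqueue(60) — queue <99,67,60>
step 5: #6 dequeue() (pending, included) — queue <67,60>
step 6: #5 dequeue() → 67 — queue <60>
adding event 13 (#6 responds at 13) leaves no legal real-time order
no completion choice of the 1 pending operation (#7) rescues it — every subset was tried
for example #1, #2, #3, #4, #5, #6 (pending dropped) fails at step 5: #5 dequeue() → 67 is not legal there
for example #1, #2, #3, #4, #6, #5 (pending dropped) fails at step 5: #6 dequeue() → empty is not legal there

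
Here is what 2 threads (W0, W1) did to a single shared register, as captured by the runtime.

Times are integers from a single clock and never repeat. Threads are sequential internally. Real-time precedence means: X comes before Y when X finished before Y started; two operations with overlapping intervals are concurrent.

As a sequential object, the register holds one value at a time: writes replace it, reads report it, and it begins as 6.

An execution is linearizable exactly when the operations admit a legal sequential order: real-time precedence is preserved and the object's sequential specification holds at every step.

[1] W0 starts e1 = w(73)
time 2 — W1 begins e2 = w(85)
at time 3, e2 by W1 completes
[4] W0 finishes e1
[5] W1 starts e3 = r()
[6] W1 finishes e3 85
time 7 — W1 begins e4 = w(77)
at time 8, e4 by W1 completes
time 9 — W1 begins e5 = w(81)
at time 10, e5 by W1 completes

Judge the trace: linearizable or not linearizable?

a witness: e1, e2, e3, e4, e5
1. e1 w(73), leaving value 73
2. e2 w(85), leaving value 85
3. e3 r() → 85, leaving value 85
4. e4 w(77), leaving value 77
5. e5 w(81), leaving value 81

linearizable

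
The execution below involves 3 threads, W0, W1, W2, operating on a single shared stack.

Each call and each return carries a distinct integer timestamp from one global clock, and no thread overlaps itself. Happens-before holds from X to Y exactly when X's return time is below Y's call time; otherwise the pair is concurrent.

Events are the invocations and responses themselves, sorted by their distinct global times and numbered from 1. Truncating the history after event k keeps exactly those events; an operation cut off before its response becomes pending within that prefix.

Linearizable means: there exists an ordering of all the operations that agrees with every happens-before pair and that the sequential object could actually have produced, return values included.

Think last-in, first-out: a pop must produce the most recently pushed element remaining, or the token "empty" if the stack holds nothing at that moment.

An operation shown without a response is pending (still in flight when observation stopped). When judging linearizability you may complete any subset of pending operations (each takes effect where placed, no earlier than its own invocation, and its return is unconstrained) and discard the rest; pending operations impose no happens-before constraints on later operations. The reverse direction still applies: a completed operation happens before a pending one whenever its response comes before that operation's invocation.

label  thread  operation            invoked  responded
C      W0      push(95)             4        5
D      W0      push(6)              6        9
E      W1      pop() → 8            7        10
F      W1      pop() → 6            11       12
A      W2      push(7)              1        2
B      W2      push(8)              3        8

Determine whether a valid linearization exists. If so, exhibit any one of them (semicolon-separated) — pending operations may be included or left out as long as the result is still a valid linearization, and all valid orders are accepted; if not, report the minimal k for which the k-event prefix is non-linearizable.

1. A push(7), leaving stack <7>
2. C push(95), leaving stack <7,95>
3. B push(8), leaving stack <7,95,8>
4. E pop() → 8, leaving stack <7,95>
5. D push(6), leaving stack <7,95,6>
6. F pop() → 6, leaving stack <7,95>

linearizable — witness: A; C; B; E; D; F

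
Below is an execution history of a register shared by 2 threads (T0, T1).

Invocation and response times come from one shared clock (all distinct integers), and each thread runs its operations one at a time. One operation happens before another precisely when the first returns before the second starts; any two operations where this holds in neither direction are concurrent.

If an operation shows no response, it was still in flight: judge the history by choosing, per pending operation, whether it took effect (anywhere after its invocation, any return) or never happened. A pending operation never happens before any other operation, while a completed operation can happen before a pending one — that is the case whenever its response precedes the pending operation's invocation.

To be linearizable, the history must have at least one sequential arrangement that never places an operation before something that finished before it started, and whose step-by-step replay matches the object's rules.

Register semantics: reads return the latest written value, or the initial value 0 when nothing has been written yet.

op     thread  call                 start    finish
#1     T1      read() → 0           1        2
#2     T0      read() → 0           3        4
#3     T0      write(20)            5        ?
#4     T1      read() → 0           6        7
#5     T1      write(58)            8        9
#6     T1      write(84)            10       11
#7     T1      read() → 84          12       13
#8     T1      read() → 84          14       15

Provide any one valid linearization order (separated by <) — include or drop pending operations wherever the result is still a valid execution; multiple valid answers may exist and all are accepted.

step 1: #1 read() → 0 — value 0
step 2: #2 read() → 0 — value 0
step 3: #4 read() → 0 — value 0
step 4: #3 write(20) (pending, included) — value 20
step 5: #5 write(58) — value 58
step 6: #6 write(84) — value 84
step 7: #7 read() → 84 — value 84
step 8: #8 read() → 84 — value 84

#1 < #2 < #4 < #3 < #5 < #6 < #7 < #8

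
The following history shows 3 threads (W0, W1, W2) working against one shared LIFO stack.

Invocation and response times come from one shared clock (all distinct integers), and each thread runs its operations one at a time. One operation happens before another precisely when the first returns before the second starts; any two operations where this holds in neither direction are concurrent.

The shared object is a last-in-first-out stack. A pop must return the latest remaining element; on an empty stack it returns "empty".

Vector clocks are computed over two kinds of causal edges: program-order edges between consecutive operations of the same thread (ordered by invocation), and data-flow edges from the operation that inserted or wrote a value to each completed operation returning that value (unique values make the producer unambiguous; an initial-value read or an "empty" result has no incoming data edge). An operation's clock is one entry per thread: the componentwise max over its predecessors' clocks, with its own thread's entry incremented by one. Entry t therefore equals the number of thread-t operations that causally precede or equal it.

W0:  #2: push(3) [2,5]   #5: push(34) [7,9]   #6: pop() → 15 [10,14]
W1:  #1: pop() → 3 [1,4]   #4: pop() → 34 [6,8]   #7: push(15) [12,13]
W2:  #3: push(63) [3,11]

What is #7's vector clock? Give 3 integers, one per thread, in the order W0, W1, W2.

(2, 3, 0)

no predecessors for #3 (invoked 3): W2 increments from zero → (0, 0, 1)
no predecessors for #2 (invoked 2): W0 increments from zero → (1, 0, 0)
merge at #1 (invoked 1): VC(#2)=(1, 0, 0), own-thread bump on W1 → (1, 1, 0)
merge at #5 (invoked 7): VC(#2)=(1, 0, 0), own-thread bump on W0 → (2, 0, 0)
merge at #4 (invoked 6): VC(#1)=(1, 1, 0), VC(#5)=(2, 0, 0), own-thread bump on W1 → (2, 2, 0)
merge at #7 (invoked 12): VC(#4)=(2, 2, 0), own-thread bump on W1 → (2, 3, 0)
merge at #6 (invoked 10): VC(#5)=(2, 0, 0), VC(#7)=(2, 3, 0), own-thread bump on W0 → (3, 3, 0)
target: VC(#7) = (2, 3, 0)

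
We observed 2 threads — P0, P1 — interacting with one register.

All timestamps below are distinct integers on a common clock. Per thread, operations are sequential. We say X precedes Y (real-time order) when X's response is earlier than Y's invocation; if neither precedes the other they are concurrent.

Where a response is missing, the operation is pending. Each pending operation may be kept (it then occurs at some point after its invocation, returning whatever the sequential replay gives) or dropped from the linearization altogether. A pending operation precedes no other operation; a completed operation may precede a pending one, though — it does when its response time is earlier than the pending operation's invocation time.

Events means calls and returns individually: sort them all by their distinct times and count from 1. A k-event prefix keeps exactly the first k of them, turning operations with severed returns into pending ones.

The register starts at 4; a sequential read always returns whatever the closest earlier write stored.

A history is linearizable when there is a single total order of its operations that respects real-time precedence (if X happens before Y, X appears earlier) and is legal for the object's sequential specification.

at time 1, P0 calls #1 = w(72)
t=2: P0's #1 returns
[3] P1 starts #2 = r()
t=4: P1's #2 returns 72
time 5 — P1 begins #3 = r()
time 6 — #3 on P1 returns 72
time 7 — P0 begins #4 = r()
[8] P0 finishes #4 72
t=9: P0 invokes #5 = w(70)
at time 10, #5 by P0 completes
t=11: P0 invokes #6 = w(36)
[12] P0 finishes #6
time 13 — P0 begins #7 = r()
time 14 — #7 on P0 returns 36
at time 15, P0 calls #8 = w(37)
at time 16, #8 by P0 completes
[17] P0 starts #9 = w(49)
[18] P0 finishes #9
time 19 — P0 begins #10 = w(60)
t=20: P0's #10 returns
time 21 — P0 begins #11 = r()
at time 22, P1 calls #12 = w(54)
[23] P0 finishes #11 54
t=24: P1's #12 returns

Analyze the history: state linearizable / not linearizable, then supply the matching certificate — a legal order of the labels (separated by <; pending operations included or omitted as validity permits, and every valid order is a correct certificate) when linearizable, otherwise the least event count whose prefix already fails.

linearizable — witness: #1 < #2 < #3 < #4 < #5 < #6 < #7 < #8 < #9 < #10 < #12 < #11

1. #1 w(72), leaving value 72
2. #2 r() → 72, leaving value 72
3. #3 r() → 72, leaving value 72
4. #4 r() → 72, leaving value 72
5. #5 w(70), leaving value 70
6. #6 w(36), leaving value 36
7. #7 r() → 36, leaving value 36
8. #8 w(37), leaving value 37
9. #9 w(49), leaving value 49
10. #10 w(60), leaving value 60
11. #12 w(54), leaving value 54
12. #11 r() → 54, leaving value 54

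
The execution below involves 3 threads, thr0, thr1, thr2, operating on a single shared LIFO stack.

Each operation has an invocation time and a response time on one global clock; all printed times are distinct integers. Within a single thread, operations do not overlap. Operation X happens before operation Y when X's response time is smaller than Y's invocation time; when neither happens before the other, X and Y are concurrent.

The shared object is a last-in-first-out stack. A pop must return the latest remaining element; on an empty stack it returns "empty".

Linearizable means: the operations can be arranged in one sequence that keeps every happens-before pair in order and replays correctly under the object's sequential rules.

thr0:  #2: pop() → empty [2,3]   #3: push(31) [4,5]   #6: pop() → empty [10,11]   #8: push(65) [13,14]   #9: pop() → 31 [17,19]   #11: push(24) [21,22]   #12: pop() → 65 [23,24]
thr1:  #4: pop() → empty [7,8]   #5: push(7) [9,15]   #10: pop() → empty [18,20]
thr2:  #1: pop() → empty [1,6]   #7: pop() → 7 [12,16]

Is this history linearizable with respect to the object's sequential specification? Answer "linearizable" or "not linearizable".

cut after 7 events: linearizable; cut after 8 events (#4 responds, time 8): not linearizable
4 completed operations, 3 real-time-consistent orders — every LIFO stack replay fails
take #1, #2, #3, #4: step 4 already fails, because #4 pop() → empty cannot occur there
take #2, #1, #3, #4: step 4 already fails, because #4 pop() → empty cannot occur there

not linearizable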